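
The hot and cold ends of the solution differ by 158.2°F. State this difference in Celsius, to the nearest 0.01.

87.89°C

For a temperature interval the offset drops out; only the factor 5/9 applies.
158.2 × 5/9 = 87.89.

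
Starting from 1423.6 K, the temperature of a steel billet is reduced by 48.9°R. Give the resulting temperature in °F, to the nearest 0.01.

2053.91°F

Initial temperature in Celsius: 1423.6 - 273.15 = 1150.4500°C.
The 48.9°R change is an interval, so only the factor 5/9 applies: -48.9 × 5/9 = -27.1667°C.
Final Celsius temperature: 1150.4500 - 27.1667 = 1123.2833°C.
In Fahrenheit: 1123.2833 × 1.8 + 32 = 2053.91°F.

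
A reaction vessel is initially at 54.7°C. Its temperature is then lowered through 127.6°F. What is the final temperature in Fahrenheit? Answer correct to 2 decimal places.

The 127.6°F change is an interval, so only the factor 5/9 applies: -127.6 × 5/9 = -70.8889°C.
Final Celsius temperature: 54.7000 - 70.8889 = -16.1889°C.
In Fahrenheit: -16.1889 × 1.8 + 32 = 2.86°F.

2.86°F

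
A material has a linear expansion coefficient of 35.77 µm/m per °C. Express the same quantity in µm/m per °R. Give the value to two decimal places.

Since only a temperature interval is involved, the additive offset between the scales drops out.
A change of 1°R is a change of 5/9°C, so per °R the value is 35.77 × 5/9 = 19.87.

19.87 µm/m per °R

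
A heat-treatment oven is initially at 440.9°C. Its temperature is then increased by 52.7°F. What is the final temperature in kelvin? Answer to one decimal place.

743.3 K

The 52.7°F change is an interval, so only the factor 5/9 applies: +52.7 × 5/9 = +29.2778°C.
Final Celsius temperature: 440.9000 + 29.2778 = 470.1778°C.
In kelvin: 470.1778 + 273.15 = 743.3 K.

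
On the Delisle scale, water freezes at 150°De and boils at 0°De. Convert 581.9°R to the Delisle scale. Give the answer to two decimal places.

First in Celsius: (581.9 - 491.67) × 5/9 = 50.1278°C.
Linearly onto the Delisle scale: 150 + (50.1278 / 100) × (0 - 150) = 74.81°De.

74.81°De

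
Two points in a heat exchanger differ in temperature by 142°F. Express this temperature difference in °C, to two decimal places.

Only the scale ratio 5/9 matters for a change in temperature.
142 × 5/9 = 78.89.

78.89°C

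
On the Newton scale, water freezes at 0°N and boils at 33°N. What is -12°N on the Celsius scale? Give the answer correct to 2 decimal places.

Linear interpolation between the fixed points: C = (-12 - 0) × 100 / (33 - 0) = -36.3636°C.

-36.36°C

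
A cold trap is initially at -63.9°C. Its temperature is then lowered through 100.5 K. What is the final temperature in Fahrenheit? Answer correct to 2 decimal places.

The 100.5 K change is an interval; Kelvin and Celsius degrees are the same size, so ΔC = -100.5°C.
Final Celsius temperature: -63.9000 - 100.5000 = -164.4000°C.
In Fahrenheit: -164.4000 × 1.8 + 32 = -263.92°F.

-263.92°F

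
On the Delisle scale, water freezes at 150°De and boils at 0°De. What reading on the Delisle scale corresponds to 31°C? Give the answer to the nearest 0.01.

Linearly onto the Delisle scale: 150 + (31.0000 / 100) × (0 - 150) = 103.50°De.

103.50°De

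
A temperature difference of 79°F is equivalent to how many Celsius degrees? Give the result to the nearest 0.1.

For a temperature interval the offset drops out; only the factor 5/9 applies.
79 × 5/9 = 43.9.

43.9°C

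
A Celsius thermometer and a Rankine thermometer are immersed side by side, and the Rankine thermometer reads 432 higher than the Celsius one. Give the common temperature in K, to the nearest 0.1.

Let x be the Celsius reading; then the Rankine reading is 1.8·x + 491.67.
(1.8·x + 491.67) - x = 432  ⇒  (0.8)·x = -59.67  ⇒  x = -74.5875°C.
In kelvin: -74.5875 + 273.15 = 198.6 K.

198.6 K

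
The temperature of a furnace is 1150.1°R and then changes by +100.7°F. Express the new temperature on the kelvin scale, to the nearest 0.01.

Initial temperature in Celsius: (1150.1 - 491.67) × 5/9 = 365.7944°C.
The 100.7°F change is an interval, so only the factor 5/9 applies: +100.7 × 5/9 = +55.9444°C.
Final Celsius temperature: 365.7944 + 55.9444 = 421.7389°C.
In kelvin: 421.7389 + 273.15 = 694.89 K.

694.89 K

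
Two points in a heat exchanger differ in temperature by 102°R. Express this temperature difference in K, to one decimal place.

For a temperature interval the offset drops out; only the factor 5/9 applies.
102 × 5/9 = 56.7.

56.7 K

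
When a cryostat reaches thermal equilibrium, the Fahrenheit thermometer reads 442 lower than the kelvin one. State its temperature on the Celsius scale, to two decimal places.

-251.06°C

Let x be the kelvin reading; then the Fahrenheit reading is 1.8·x - 459.67.
(1.8·x - 459.67) - x = -442  ⇒  (0.8)·x = 17.67  ⇒  x = 22.0875 K.
In Celsius: 22.0875 - 273.15 = -251.06°C.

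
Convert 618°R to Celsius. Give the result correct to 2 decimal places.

70.18°C

In Celsius: (618 - 491.67) × 5/9 = 70.1833°C.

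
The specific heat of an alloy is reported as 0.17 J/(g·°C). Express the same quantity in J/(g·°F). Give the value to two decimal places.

0.09 J/(g·°F)

Since only a temperature interval is involved, the additive offset between the scales drops out.
A change of 1°F is a change of 5/9°C, so per °F the value is 0.17 × 5/9 = 0.09.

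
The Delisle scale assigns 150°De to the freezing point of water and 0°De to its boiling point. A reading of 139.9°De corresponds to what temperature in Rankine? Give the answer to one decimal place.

503.8°R

Linear interpolation between the fixed points: C = (139.9 - 150) × 100 / (0 - 150) = 6.7333°C.
Then 6.7333 × 1.8 + 491.67 = 503.8°R.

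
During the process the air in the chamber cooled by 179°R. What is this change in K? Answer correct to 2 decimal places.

99.44 K

Only the scale ratio 5/9 matters for a change in temperature.
179 × 5/9 = 99.44.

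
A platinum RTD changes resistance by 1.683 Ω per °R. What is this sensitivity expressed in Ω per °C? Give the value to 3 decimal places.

Since only a temperature interval is involved, the additive offset between the scales drops out.
A change of 1°C is a change of 1.8°R, so per °C the value is 1.683 × 1.8 = 3.029.

3.029 Ω per °C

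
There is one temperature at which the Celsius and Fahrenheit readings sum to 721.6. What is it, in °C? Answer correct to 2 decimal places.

246.29°C

Let C be the Celsius reading. The Fahrenheit reading is F = 1.8·C + 32.
Require C + F = 721.6: (2.8)·C + 32 = 721.6.
C = (721.6 - 32) / (2.8) = 246.29.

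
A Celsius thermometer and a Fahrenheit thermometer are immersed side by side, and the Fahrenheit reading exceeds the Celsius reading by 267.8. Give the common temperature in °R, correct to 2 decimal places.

Let x be the Celsius reading; then the Fahrenheit reading is 1.8·x + 32.
(1.8·x + 32) - x = 267.8  ⇒  (0.8)·x = 235.8  ⇒  x = 294.7500°C.
In Rankine: 294.7500 × 1.8 + 491.67 = 1022.22°R.

1022.22°R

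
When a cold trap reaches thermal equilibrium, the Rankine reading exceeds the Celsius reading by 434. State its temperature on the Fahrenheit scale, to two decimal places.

-97.76°F

Let x be the Celsius reading; then the Rankine reading is 1.8·x + 491.67.
(1.8·x + 491.67) - x = 434  ⇒  (0.8)·x = -57.67  ⇒  x = -72.0875°C.
In Fahrenheit: -72.0875 × 1.8 + 32 = -97.76°F.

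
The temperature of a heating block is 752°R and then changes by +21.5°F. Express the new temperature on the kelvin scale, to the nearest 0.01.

Initial temperature in Celsius: (752 - 491.67) × 5/9 = 144.6278°C.
The 21.5°F change is an interval, so only the factor 5/9 applies: +21.5 × 5/9 = +11.9444°C.
Final Celsius temperature: 144.6278 + 11.9444 = 156.5722°C.
In kelvin: 156.5722 + 273.15 = 429.72 K.

429.72 K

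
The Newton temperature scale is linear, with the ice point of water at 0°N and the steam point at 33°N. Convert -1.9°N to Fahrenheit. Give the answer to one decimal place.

Linear interpolation between the fixed points: C = (-1.9 - 0) × 100 / (33 - 0) = -5.7576°C.
Then -5.7576 × 1.8 + 32 = 21.6°F.

21.6°F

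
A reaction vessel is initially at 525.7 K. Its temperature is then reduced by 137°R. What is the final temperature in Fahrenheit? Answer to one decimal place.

349.6°F

Initial temperature in Celsius: 525.7 - 273.15 = 252.5500°C.
The 137°R change is an interval, so only the factor 5/9 applies: -137 × 5/9 = -76.1111°C.
Final Celsius temperature: 252.5500 - 76.1111 = 176.4389°C.
In Fahrenheit: 176.4389 × 1.8 + 32 = 349.6°F.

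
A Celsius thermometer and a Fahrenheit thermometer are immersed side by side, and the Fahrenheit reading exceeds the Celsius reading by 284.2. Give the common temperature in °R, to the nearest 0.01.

Let x be the Celsius reading; then the Fahrenheit reading is 1.8·x + 32.
(1.8·x + 32) - x = 284.2  ⇒  (0.8)·x = 252.2  ⇒  x = 315.2500°C.
In Rankine: 315.2500 × 1.8 + 491.67 = 1059.12°R.

1059.12°R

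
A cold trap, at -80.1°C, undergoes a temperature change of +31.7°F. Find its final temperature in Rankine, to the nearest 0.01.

379.19°R

The 31.7°F change is an interval, so only the factor 5/9 applies: +31.7 × 5/9 = +17.6111°C.
Final Celsius temperature: -80.1000 + 17.6111 = -62.4889°C.
In Rankine: -62.4889 × 1.8 + 491.67 = 379.19°R.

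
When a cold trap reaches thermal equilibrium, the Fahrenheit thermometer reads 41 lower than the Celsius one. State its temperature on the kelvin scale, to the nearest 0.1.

Let x be the Celsius reading; then the Fahrenheit reading is 1.8·x + 32.
(1.8·x + 32) - x = -41  ⇒  (0.8)·x = -73  ⇒  x = -91.2500°C.
In kelvin: -91.2500 + 273.15 = 181.9 K.

181.9 K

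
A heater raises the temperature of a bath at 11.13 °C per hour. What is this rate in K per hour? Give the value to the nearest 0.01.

11.13 K/hour

The quantity depends on a temperature interval, so only the ratio of degree sizes applies; the offset between the scales is irrelevant.
A change of 1°C is a change of 1 K, so 11.13 × 1 = 11.13.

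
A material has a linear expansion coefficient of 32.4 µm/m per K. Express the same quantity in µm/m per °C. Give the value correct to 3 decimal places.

The quantity depends on a temperature interval, so only the ratio of degree sizes applies; the offset between the scales is irrelevant.
A change of 1°C is a change of 1 K, so per °C the value is 32.4 × 1 = 32.400.

32.400 µm/m per °C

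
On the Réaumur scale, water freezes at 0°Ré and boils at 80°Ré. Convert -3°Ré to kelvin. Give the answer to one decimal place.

269.4 K

Linear interpolation between the fixed points: C = (-3 - 0) × 100 / (80 - 0) = -3.7500°C.
Then -3.7500 + 273.15 = 269.4 K.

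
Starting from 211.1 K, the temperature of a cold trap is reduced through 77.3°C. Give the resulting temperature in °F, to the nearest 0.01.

Initial temperature in Celsius: 211.1 - 273.15 = -62.0500°C.
Final Celsius temperature: -62.0500 - 77.3000 = -139.3500°C.
In Fahrenheit: -139.3500 × 1.8 + 32 = -218.83°F.

-218.83°F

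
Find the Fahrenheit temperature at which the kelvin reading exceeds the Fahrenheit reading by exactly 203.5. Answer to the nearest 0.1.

116.7°F

Let F be the Fahrenheit reading. The kelvin reading is K = 5/9·F + 255.372.
Require K - F = 203.5: (-4/9)·F + 255.372 = 203.5.
F = (203.5 - 255.372) / (-4/9) = 116.7.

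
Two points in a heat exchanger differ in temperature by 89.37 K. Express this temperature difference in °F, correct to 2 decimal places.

For a temperature interval the offset drops out; only the factor 1.8 applies.
89.37 × 1.8 = 160.87.

160.87°F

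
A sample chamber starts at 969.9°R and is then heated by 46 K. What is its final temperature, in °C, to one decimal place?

311.7°C

Initial temperature in Celsius: (969.9 - 491.67) × 5/9 = 265.6833°C.
The 46 K change is an interval; Kelvin and Celsius degrees are the same size, so ΔC = +46°C.
Final Celsius temperature: 265.6833 + 46.0000 = 311.6833°C.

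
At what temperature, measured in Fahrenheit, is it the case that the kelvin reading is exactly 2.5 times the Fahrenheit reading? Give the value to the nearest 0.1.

Let F be the Fahrenheit reading. The kelvin reading is K = 5/9·F + 255.372.
Require K = 2.5·F: 5/9·F + 255.372 = 2.5·F.
(-35/18)·F = -255.372  ⇒  F = 131.3.

131.3°F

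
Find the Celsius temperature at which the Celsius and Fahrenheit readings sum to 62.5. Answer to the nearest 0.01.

Let C be the Celsius reading. The Fahrenheit reading is F = 1.8·C + 32.
Require C + F = 62.5: (2.8)·C + 32 = 62.5.
C = (62.5 - 32) / (2.8) = 10.89.

10.89°C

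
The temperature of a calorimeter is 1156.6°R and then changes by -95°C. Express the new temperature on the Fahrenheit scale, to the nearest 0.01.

Initial temperature in Celsius: (1156.6 - 491.67) × 5/9 = 369.4056°C.
Final Celsius temperature: 369.4056 - 95.0000 = 274.4056°C.
In Fahrenheit: 274.4056 × 1.8 + 32 = 525.93°F.

525.93°F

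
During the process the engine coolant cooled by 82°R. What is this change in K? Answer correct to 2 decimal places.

An interval of 1°R corresponds to 5/9 K.
82 × 5/9 = 45.56.

45.56 K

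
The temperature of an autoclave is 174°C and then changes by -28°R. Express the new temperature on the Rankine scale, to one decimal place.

776.9°R

The 28°R change is an interval, so only the factor 5/9 applies: -28 × 5/9 = -15.5556°C.
Final Celsius temperature: 174.0000 - 15.5556 = 158.4444°C.
In Rankine: 158.4444 × 1.8 + 491.67 = 776.9°R.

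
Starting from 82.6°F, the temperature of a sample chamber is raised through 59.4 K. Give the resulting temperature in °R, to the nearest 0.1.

649.2°R

Initial temperature in Celsius: (82.6 - 32) × 5/9 = 28.1111°C.
The 59.4 K change is an interval; Kelvin and Celsius degrees are the same size, so ΔC = +59.4°C.
Final Celsius temperature: 28.1111 + 59.4000 = 87.5111°C.
In Rankine: 87.5111 × 1.8 + 491.67 = 649.2°R.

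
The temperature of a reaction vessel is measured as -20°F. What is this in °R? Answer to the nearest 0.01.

In Celsius: (-20 - 32) × 5/9 = -28.8889°C.
In Rankine: -28.8889 × 1.8 + 491.67 = 439.67°R.

439.67°R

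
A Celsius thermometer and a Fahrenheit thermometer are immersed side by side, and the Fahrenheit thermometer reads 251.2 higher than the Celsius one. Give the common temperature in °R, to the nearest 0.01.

984.87°R

Let x be the Celsius reading; then the Fahrenheit reading is 1.8·x + 32.
(1.8·x + 32) - x = 251.2  ⇒  (0.8)·x = 219.2  ⇒  x = 274.0000°C.
In Rankine: 274.0000 × 1.8 + 491.67 = 984.87°R.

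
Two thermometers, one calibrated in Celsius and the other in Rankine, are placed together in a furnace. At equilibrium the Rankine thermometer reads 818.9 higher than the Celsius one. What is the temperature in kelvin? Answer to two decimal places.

682.19 K

Let x be the Celsius reading; then the Rankine reading is 1.8·x + 491.67.
(1.8·x + 491.67) - x = 818.9  ⇒  (0.8)·x = 327.23  ⇒  x = 409.0375°C.
In kelvin: 409.0375 + 273.15 = 682.19 K.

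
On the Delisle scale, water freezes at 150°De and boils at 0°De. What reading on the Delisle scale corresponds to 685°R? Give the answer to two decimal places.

-11.11°De

First in Celsius: (685 - 491.67) × 5/9 = 107.4056°C.
Linearly onto the Delisle scale: 150 + (107.4056 / 100) × (0 - 150) = -11.11°De.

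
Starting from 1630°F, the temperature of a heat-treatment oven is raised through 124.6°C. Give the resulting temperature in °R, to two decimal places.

Initial temperature in Celsius: (1630 - 32) × 5/9 = 887.7778°C.
Final Celsius temperature: 887.7778 + 124.6000 = 1012.3778°C.
In Rankine: 1012.3778 × 1.8 + 491.67 = 2313.95°R.

2313.95°R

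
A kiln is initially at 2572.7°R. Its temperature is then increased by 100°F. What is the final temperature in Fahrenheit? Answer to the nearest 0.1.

2213.0°F

Initial temperature in Celsius: (2572.7 - 491.67) × 5/9 = 1156.1278°C.
The 100°F change is an interval, so only the factor 5/9 applies: +100 × 5/9 = +55.5556°C.
Final Celsius temperature: 1156.1278 + 55.5556 = 1211.6833°C.
In Fahrenheit: 1211.6833 × 1.8 + 32 = 2213.0°F.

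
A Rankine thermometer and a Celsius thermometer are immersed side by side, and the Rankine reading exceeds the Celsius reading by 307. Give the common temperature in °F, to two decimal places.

-383.51°F

Let x be the Rankine reading; then the Celsius reading is 5/9·x - 273.15.
(5/9·x - 273.15) - x = -307  ⇒  (-4/9)·x = -33.85  ⇒  x = 76.1625°R.
In Celsius: (76.1625 - 491.67) × 5/9 = -230.8375°C.
In Fahrenheit: -230.8375 × 1.8 + 32 = -383.51°F.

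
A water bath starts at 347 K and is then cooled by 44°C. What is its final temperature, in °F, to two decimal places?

Initial temperature in Celsius: 347 - 273.15 = 73.8500°C.
Final Celsius temperature: 73.8500 - 44.0000 = 29.8500°C.
In Fahrenheit: 29.8500 × 1.8 + 32 = 85.73°F.

85.73°F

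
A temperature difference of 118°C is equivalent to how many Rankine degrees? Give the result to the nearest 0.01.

212.40°R

Only the scale ratio 1.8 matters for a change in temperature.
118 × 1.8 = 212.40.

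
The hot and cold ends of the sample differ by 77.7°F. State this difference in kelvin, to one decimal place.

43.2 K

An interval of 1°F corresponds to 5/9 K.
77.7 × 5/9 = 43.2.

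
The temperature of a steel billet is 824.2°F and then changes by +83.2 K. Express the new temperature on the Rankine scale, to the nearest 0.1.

1433.6°R

Initial temperature in Celsius: (824.2 - 32) × 5/9 = 440.1111°C.
The 83.2 K change is an interval; Kelvin and Celsius degrees are the same size, so ΔC = +83.2°C.
Final Celsius temperature: 440.1111 + 83.2000 = 523.3111°C.
In Rankine: 523.3111 × 1.8 + 491.67 = 1433.6°R.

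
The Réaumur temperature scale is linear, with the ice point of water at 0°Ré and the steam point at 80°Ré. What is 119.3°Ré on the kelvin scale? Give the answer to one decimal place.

422.3 K

Linear interpolation between the fixed points: C = (119.3 - 0) × 100 / (80 - 0) = 149.1250°C.
Then 149.1250 + 273.15 = 422.3 K.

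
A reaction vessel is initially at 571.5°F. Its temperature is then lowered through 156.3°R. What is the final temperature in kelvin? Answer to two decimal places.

Initial temperature in Celsius: (571.5 - 32) × 5/9 = 299.7222°C.
The 156.3°R change is an interval, so only the factor 5/9 applies: -156.3 × 5/9 = -86.8333°C.
Final Celsius temperature: 299.7222 - 86.8333 = 212.8889°C.
In kelvin: 212.8889 + 273.15 = 486.04 K.

486.04 K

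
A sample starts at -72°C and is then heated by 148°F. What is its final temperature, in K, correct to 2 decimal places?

283.37 K

The 148°F change is an interval, so only the factor 5/9 applies: +148 × 5/9 = +82.2222°C.
Final Celsius temperature: -72.0000 + 82.2222 = 10.2222°C.
In kelvin: 10.2222 + 273.15 = 283.37 K.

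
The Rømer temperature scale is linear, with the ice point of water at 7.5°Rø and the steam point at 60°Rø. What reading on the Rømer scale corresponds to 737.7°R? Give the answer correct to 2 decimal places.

First in Celsius: (737.7 - 491.67) × 5/9 = 136.6833°C.
Linearly onto the Rømer scale: 7.5 + (136.6833 / 100) × (60 - 7.5) = 79.26°Rø.

79.26°Rø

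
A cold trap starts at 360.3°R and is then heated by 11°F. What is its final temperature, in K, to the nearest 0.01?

Initial temperature in Celsius: (360.3 - 491.67) × 5/9 = -72.9833°C.
The 11°F change is an interval, so only the factor 5/9 applies: +11 × 5/9 = +6.1111°C.
Final Celsius temperature: -72.9833 + 6.1111 = -66.8722°C.
In kelvin: -66.8722 + 273.15 = 206.28 K.

206.28 K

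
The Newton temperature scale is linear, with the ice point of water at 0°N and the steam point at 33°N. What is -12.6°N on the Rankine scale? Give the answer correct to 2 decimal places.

Linear interpolation between the fixed points: C = (-12.6 - 0) × 100 / (33 - 0) = -38.1818°C.
Then -38.1818 × 1.8 + 491.67 = 422.94°R.

422.94°R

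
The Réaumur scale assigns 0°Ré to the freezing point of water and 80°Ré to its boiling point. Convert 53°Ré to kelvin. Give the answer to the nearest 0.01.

Linear interpolation between the fixed points: C = (53 - 0) × 100 / (80 - 0) = 66.2500°C.
Then 66.2500 + 273.15 = 339.40 K.

339.40 K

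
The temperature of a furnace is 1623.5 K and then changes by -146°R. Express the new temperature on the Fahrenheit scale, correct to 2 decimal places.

Initial temperature in Celsius: 1623.5 - 273.15 = 1350.3500°C.
The 146°R change is an interval, so only the factor 5/9 applies: -146 × 5/9 = -81.1111°C.
Final Celsius temperature: 1350.3500 - 81.1111 = 1269.2389°C.
In Fahrenheit: 1269.2389 × 1.8 + 32 = 2316.63°F.

2316.63°F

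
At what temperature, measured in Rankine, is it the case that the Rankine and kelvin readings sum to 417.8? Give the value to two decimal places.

268.59°R

Let R be the Rankine reading. The kelvin reading is K = 5/9·R.
Require R + K = 417.8: (14/9)·R = 417.8.
R = (417.8) / (14/9) = 268.59.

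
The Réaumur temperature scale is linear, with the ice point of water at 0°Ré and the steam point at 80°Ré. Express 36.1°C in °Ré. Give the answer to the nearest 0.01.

Linearly onto the Réaumur scale: 0 + (36.1000 / 100) × (80 - 0) = 28.88°Ré.

28.88°Ré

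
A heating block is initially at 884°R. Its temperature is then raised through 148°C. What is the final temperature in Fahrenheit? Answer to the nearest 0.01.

690.73°F

Initial temperature in Celsius: (884 - 491.67) × 5/9 = 217.9611°C.
Final Celsius temperature: 217.9611 + 148.0000 = 365.9611°C.
In Fahrenheit: 365.9611 × 1.8 + 32 = 690.73°F.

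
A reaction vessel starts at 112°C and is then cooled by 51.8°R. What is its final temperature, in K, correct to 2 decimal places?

The 51.8°R change is an interval, so only the factor 5/9 applies: -51.8 × 5/9 = -28.7778°C.
Final Celsius temperature: 112.0000 - 28.7778 = 83.2222°C.
In kelvin: 83.2222 + 273.15 = 356.37 K.

356.37 K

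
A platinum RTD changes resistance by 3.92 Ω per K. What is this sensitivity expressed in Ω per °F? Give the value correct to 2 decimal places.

The quantity depends on a temperature interval, so only the ratio of degree sizes applies; the offset between the scales is irrelevant.
A change of 1°F is a change of 5/9 K, so per °F the value is 3.92 × 5/9 = 2.18.

2.18 Ω per °F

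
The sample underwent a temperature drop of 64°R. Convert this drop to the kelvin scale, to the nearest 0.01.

An interval of 1°R corresponds to 5/9 K.
64 × 5/9 = 35.56.

35.56 K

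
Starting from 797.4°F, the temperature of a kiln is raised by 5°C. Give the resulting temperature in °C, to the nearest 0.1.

430.2°C

Initial temperature in Celsius: (797.4 - 32) × 5/9 = 425.2222°C.
Final Celsius temperature: 425.2222 + 5.0000 = 430.2222°C.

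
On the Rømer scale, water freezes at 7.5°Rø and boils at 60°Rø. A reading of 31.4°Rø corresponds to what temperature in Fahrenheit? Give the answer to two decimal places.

113.94°F

Linear interpolation between the fixed points: C = (31.4 - 7.5) × 100 / (60 - 7.5) = 45.5238°C.
Then 45.5238 × 1.8 + 32 = 113.94°F.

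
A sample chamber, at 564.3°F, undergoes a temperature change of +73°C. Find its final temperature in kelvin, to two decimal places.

641.87 K

Initial temperature in Celsius: (564.3 - 32) × 5/9 = 295.7222°C.
Final Celsius temperature: 295.7222 + 73.0000 = 368.7222°C.
In kelvin: 368.7222 + 273.15 = 641.87 K.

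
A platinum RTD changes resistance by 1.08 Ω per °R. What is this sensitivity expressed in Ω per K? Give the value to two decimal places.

1.94 Ω per K

The quantity depends on a temperature interval, so only the ratio of degree sizes applies; the offset between the scales is irrelevant.
A change of 1 K is a change of 1.8°R, so per K the value is 1.08 × 1.8 = 1.94.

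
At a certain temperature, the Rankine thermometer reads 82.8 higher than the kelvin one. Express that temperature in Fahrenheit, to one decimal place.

Let x be the kelvin reading; then the Rankine reading is 1.8·x.
(1.8·x) - x = 82.8  ⇒  (0.8)·x = 82.8  ⇒  x = 103.5000 K.
In Celsius: 103.5 - 273.15 = -169.6500°C.
In Fahrenheit: -169.6500 × 1.8 + 32 = -273.4°F.

-273.4°F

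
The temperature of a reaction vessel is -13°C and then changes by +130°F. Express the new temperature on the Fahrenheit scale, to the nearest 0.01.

138.60°F

The 130°F change is an interval, so only the factor 5/9 applies: +130 × 5/9 = +72.2222°C.
Final Celsius temperature: -13.0000 + 72.2222 = 59.2222°C.
In Fahrenheit: 59.2222 × 1.8 + 32 = 138.60°F.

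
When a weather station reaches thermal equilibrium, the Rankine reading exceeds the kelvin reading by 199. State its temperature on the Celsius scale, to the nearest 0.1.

Let x be the kelvin reading; then the Rankine reading is 1.8·x.
(1.8·x) - x = 199  ⇒  (0.8)·x = 199  ⇒  x = 248.7500 K.
In Celsius: 248.75 - 273.15 = -24.4°C.

-24.4°C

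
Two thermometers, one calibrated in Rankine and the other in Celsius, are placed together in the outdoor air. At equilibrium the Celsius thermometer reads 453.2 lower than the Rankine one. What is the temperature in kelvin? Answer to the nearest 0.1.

Let x be the Rankine reading; then the Celsius reading is 5/9·x - 273.15.
(5/9·x - 273.15) - x = -453.2  ⇒  (-4/9)·x = -180.05  ⇒  x = 405.1125°R.
In Celsius: (405.1125 - 491.67) × 5/9 = -48.0875°C.
In kelvin: -48.0875 + 273.15 = 225.1 K.

225.1 K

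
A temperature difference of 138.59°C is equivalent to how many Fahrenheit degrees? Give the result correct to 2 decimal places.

For a temperature interval the offset drops out; only the factor 1.8 applies.
138.59 × 1.8 = 249.46.

249.46°F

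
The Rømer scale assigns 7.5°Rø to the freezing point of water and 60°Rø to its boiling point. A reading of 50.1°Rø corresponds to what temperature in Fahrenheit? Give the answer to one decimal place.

Linear interpolation between the fixed points: C = (50.1 - 7.5) × 100 / (60 - 7.5) = 81.1429°C.
Then 81.1429 × 1.8 + 32 = 178.1°F.

178.1°F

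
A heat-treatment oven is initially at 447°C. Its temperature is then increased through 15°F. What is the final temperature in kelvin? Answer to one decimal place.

The 15°F change is an interval, so only the factor 5/9 applies: +15 × 5/9 = +8.3333°C.
Final Celsius temperature: 447.0000 + 8.3333 = 455.3333°C.
In kelvin: 455.3333 + 273.15 = 728.5 K.

728.5 K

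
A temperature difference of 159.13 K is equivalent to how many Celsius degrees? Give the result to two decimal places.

159.13°C

Kelvin and Celsius degrees are the same size, so the interval is unchanged: 159.13.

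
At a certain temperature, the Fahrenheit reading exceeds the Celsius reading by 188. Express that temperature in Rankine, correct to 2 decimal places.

842.67°R

Let x be the Fahrenheit reading; then the Celsius reading is 5/9·x - 17.7778.
(5/9·x - 17.7778) - x = -188  ⇒  (-4/9)·x = -170.222  ⇒  x = 383.0000°F.
In Celsius: (383 - 32) × 5/9 = 195.0000°C.
In Rankine: 195.0000 × 1.8 + 491.67 = 842.67°R.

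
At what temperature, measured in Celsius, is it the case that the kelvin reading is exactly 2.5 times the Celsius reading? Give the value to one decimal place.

182.1°C

Let C be the Celsius reading. The kelvin reading is K = 1·C + 273.15.
Require K = 2.5·C: 1·C + 273.15 = 2.5·C.
(-1.5)·C = -273.15  ⇒  C = 182.1.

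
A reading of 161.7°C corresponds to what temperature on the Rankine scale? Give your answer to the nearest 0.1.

782.7°R

In Rankine: 161.7000 × 1.8 + 491.67 = 782.7°R.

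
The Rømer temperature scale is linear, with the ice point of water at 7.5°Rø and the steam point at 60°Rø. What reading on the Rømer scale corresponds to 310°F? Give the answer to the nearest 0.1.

88.6°Rø

First in Celsius: (310 - 32) × 5/9 = 154.4444°C.
Linearly onto the Rømer scale: 7.5 + (154.4444 / 100) × (60 - 7.5) = 88.6°Rø.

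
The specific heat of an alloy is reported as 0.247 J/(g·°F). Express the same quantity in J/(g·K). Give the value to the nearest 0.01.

0.44 J/(g·K)

The quantity depends on a temperature interval, so only the ratio of degree sizes applies; the offset between the scales is irrelevant.
A change of 1 K is a change of 1.8°F, so per K the value is 0.247 × 1.8 = 0.44.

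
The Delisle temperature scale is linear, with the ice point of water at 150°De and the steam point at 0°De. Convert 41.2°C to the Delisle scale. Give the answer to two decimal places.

88.20°De

Linearly onto the Delisle scale: 150 + (41.2000 / 100) × (0 - 150) = 88.20°De.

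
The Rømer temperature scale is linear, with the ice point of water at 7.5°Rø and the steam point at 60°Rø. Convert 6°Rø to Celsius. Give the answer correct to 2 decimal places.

Linear interpolation between the fixed points: C = (6 - 7.5) × 100 / (60 - 7.5) = -2.8571°C.

-2.86°C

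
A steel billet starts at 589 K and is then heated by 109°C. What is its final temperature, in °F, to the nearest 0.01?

Initial temperature in Celsius: 589 - 273.15 = 315.8500°C.
Final Celsius temperature: 315.8500 + 109.0000 = 424.8500°C.
In Fahrenheit: 424.8500 × 1.8 + 32 = 796.73°F.

796.73°F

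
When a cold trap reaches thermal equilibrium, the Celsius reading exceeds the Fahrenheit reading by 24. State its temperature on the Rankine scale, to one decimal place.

365.7°R

Let x be the Fahrenheit reading; then the Celsius reading is 5/9·x - 17.7778.
(5/9·x - 17.7778) - x = 24  ⇒  (-4/9)·x = 41.7778  ⇒  x = -94.0000°F.
In Celsius: (-94 - 32) × 5/9 = -70.0000°C.
In Rankine: -70.0000 × 1.8 + 491.67 = 365.7°R.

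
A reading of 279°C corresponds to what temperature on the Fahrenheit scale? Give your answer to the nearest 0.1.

In Fahrenheit: 279.0000 × 1.8 + 32 = 534.2°F.

534.2°F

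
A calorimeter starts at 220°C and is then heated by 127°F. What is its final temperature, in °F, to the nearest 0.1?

The 127°F change is an interval, so only the factor 5/9 applies: +127 × 5/9 = +70.5556°C.
Final Celsius temperature: 220.0000 + 70.5556 = 290.5556°C.
In Fahrenheit: 290.5556 × 1.8 + 32 = 555.0°F.

555.0°F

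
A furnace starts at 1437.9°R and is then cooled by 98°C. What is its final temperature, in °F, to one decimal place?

801.8°F

Initial temperature in Celsius: (1437.9 - 491.67) × 5/9 = 525.6833°C.
Final Celsius temperature: 525.6833 - 98.0000 = 427.6833°C.
In Fahrenheit: 427.6833 × 1.8 + 32 = 801.8°F.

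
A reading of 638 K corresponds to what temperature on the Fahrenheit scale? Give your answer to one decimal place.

In Celsius: 638 - 273.15 = 364.8500°C.
In Fahrenheit: 364.8500 × 1.8 + 32 = 688.7°F.

688.7°F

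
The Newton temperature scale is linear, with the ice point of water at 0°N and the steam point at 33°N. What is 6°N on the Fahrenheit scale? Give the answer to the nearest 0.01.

Linear interpolation between the fixed points: C = (6 - 0) × 100 / (33 - 0) = 18.1818°C.
Then 18.1818 × 1.8 + 32 = 64.73°F.

64.73°F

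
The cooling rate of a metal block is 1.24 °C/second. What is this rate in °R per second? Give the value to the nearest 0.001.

Since only a temperature interval is involved, the additive offset between the scales drops out.
A change of 1°C is a change of 1.8°R, so 1.24 × 1.8 = 2.232.

2.232 °R/second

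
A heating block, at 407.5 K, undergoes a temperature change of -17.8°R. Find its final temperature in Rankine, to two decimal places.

Initial temperature in Celsius: 407.5 - 273.15 = 134.3500°C.
The 17.8°R change is an interval, so only the factor 5/9 applies: -17.8 × 5/9 = -9.8889°C.
Final Celsius temperature: 134.3500 - 9.8889 = 124.4611°C.
In Rankine: 124.4611 × 1.8 + 491.67 = 715.70°R.

715.70°R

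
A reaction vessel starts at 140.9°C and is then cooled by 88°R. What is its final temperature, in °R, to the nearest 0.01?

The 88°R change is an interval, so only the factor 5/9 applies: -88 × 5/9 = -48.8889°C.
Final Celsius temperature: 140.9000 - 48.8889 = 92.0111°C.
In Rankine: 92.0111 × 1.8 + 491.67 = 657.29°R.

657.29°R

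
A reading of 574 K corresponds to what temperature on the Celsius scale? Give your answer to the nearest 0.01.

300.85°C

In Celsius: 574 - 273.15 = 300.8500°C.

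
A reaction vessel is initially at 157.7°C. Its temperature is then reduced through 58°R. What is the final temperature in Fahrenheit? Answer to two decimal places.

The 58°R change is an interval, so only the factor 5/9 applies: -58 × 5/9 = -32.2222°C.
Final Celsius temperature: 157.7000 - 32.2222 = 125.4778°C.
In Fahrenheit: 125.4778 × 1.8 + 32 = 257.86°F.

257.86°F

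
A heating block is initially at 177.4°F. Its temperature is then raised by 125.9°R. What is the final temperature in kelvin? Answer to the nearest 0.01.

Initial temperature in Celsius: (177.4 - 32) × 5/9 = 80.7778°C.
The 125.9°R change is an interval, so only the factor 5/9 applies: +125.9 × 5/9 = +69.9444°C.
Final Celsius temperature: 80.7778 + 69.9444 = 150.7222°C.
In kelvin: 150.7222 + 273.15 = 423.87 K.

423.87 K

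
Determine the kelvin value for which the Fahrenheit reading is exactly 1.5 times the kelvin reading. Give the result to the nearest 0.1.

1532.2 K

Let K be the kelvin reading. The Fahrenheit reading is F = 1.8·K - 459.67.
Require F = 1.5·K: 1.8·K - 459.67 = 1.5·K.
(0.3)·K = 459.67  ⇒  K = 1532.2.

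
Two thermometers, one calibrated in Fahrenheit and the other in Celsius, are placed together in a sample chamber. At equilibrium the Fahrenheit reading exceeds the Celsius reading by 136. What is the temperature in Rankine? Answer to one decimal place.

725.7°R

Let x be the Fahrenheit reading; then the Celsius reading is 5/9·x - 17.7778.
(5/9·x - 17.7778) - x = -136  ⇒  (-4/9)·x = -118.222  ⇒  x = 266.0000°F.
In Celsius: (266 - 32) × 5/9 = 130.0000°C.
In Rankine: 130.0000 × 1.8 + 491.67 = 725.7°R.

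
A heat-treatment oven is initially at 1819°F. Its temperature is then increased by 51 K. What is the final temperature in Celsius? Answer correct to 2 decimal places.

1043.78°C

Initial temperature in Celsius: (1819 - 32) × 5/9 = 992.7778°C.
The 51 K change is an interval; Kelvin and Celsius degrees are the same size, so ΔC = +51°C.
Final Celsius temperature: 992.7778 + 51.0000 = 1043.7778°C.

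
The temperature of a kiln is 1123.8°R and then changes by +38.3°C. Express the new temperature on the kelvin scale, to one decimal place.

Initial temperature in Celsius: (1123.8 - 491.67) × 5/9 = 351.1833°C.
Final Celsius temperature: 351.1833 + 38.3000 = 389.4833°C.
In kelvin: 389.4833 + 273.15 = 662.6 K.

662.6 K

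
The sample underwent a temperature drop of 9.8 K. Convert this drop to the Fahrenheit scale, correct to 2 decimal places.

Only the scale ratio 1.8 matters for a change in temperature.
9.8 × 1.8 = 17.64.

17.64°F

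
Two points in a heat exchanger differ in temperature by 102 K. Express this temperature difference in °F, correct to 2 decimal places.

183.60°F

Only the scale ratio 1.8 matters for a change in temperature.
102 × 1.8 = 183.60.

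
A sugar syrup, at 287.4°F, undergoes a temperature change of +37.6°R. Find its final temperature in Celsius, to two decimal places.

Initial temperature in Celsius: (287.4 - 32) × 5/9 = 141.8889°C.
The 37.6°R change is an interval, so only the factor 5/9 applies: +37.6 × 5/9 = +20.8889°C.
Final Celsius temperature: 141.8889 + 20.8889 = 162.7778°C.

162.78°C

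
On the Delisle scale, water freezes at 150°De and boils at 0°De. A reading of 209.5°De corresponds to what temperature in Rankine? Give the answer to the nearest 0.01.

Linear interpolation between the fixed points: C = (209.5 - 150) × 100 / (0 - 150) = -39.6667°C.
Then -39.6667 × 1.8 + 491.67 = 420.27°R.

420.27°R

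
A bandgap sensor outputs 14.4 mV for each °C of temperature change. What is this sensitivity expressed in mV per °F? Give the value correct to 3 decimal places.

8.000 mV per °F

Since only a temperature interval is involved, the additive offset between the scales drops out.
A change of 1°F is a change of 5/9°C, so per °F the value is 14.4 × 5/9 = 8.000.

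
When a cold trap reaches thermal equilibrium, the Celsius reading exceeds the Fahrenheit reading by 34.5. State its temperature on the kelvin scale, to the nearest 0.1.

190.0 K

Let x be the Fahrenheit reading; then the Celsius reading is 5/9·x - 17.7778.
(5/9·x - 17.7778) - x = 34.5  ⇒  (-4/9)·x = 52.2778  ⇒  x = -117.6250°F.
In Celsius: (-117.625 - 32) × 5/9 = -83.1250°C.
In kelvin: -83.1250 + 273.15 = 190.0 K.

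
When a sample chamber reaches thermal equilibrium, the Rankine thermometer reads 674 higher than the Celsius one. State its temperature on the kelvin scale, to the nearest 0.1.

Let x be the Celsius reading; then the Rankine reading is 1.8·x + 491.67.
(1.8·x + 491.67) - x = 674  ⇒  (0.8)·x = 182.33  ⇒  x = 227.9125°C.
In kelvin: 227.9125 + 273.15 = 501.1 K.

501.1 K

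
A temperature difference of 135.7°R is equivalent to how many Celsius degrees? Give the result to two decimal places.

75.39°C

Only the scale ratio 5/9 matters for a change in temperature.
135.7 × 5/9 = 75.39.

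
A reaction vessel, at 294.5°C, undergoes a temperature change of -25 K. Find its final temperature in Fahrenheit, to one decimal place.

The 25 K change is an interval; Kelvin and Celsius degrees are the same size, so ΔC = -25°C.
Final Celsius temperature: 294.5000 - 25.0000 = 269.5000°C.
In Fahrenheit: 269.5000 × 1.8 + 32 = 517.1°F.

517.1°F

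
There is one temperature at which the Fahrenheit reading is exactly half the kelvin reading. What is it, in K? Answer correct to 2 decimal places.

Let K be the kelvin reading. The Fahrenheit reading is F = 1.8·K - 459.67.
Require F = 0.5·K: 1.8·K - 459.67 = 0.5·K.
(1.3)·K = 459.67  ⇒  K = 353.59.

353.59 K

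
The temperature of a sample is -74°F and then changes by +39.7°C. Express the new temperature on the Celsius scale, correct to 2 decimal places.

Initial temperature in Celsius: (-74 - 32) × 5/9 = -58.8889°C.
Final Celsius temperature: -58.8889 + 39.7000 = -19.1889°C.

-19.19°C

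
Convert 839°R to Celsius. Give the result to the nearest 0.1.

193.0°C

In Celsius: (839 - 491.67) × 5/9 = 192.9611°C.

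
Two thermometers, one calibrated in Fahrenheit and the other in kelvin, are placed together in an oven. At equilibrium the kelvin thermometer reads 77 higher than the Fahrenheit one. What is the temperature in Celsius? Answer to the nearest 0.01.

Let x be the Fahrenheit reading; then the kelvin reading is 5/9·x + 255.372.
(5/9·x + 255.372) - x = 77  ⇒  (-4/9)·x = -178.372  ⇒  x = 401.3375°F.
In Celsius: (401.3375 - 32) × 5/9 = 205.19°C.

205.19°C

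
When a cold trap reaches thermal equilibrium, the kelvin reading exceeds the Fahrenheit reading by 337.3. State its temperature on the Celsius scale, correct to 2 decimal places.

Let x be the kelvin reading; then the Fahrenheit reading is 1.8·x - 459.67.
(1.8·x - 459.67) - x = -337.3  ⇒  (0.8)·x = 122.37  ⇒  x = 152.9625 K.
In Celsius: 152.9625 - 273.15 = -120.19°C.

-120.19°C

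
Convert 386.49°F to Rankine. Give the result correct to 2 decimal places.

In Celsius: (386.49 - 32) × 5/9 = 196.9389°C.
In Rankine: 196.9389 × 1.8 + 491.67 = 846.16°R.

846.16°R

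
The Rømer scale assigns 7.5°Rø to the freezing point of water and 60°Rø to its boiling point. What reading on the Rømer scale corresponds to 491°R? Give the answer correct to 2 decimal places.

7.30°Rø

First in Celsius: (491 - 491.67) × 5/9 = -0.3722°C.
Linearly onto the Rømer scale: 7.5 + (-0.3722 / 100) × (60 - 7.5) = 7.30°Rø.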